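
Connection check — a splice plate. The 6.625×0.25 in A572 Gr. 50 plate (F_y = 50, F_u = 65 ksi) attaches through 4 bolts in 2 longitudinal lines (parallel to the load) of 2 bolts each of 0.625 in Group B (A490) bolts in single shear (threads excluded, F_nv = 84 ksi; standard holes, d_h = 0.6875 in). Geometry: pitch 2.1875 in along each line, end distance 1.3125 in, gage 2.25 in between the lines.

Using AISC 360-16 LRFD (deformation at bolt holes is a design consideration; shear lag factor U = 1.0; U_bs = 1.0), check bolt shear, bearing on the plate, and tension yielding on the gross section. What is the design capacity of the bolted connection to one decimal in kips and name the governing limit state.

Bolt shear: A_b = π(0.625)²/4 = 0.3068 in². φR_n = 0.75 × 84 × 0.3068 × 4 × 1 = 77.3 kips.
Bearing (0.25 in plate, F_u = 65 ksi): end bolts L_c = 1.3125 − 0.6875/2 = 0.96875, R_n = min(1.2×0.96875×0.25×65, 2.4×0.625×0.25×65) = 18.891 kips/bolt; interior L_c = 2.1875 − 0.6875 = 1.5, R_n = 24.375 kips/bolt. φR_n = 0.75 × (2×18.891 + 2×24.375) = 64.9 kips.
Tension yield (gross): A_g = 6.625×0.25 = 1.6563 in². φR_n = 0.90 × 50 × 1.6563 = 74.5 kips.
Governing: min(77.3, 64.9, 74.5) = 64.9 kips → bearing.

64.9 kips (bearing governs)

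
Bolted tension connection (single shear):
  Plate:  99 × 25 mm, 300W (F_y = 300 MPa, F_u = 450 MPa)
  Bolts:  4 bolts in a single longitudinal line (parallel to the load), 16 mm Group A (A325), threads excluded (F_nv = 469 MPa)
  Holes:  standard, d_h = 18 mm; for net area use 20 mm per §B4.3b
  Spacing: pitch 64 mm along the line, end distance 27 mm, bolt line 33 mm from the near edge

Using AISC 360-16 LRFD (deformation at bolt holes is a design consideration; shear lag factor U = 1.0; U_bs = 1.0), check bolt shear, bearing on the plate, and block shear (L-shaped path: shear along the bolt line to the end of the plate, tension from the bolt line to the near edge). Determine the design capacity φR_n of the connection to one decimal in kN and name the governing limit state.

282.9 kN (bolt shear governs)

Bolt shear: A_b = π(16)²/4 = 201.06 mm². φR_n = 0.75 × 469 × 201.06 × 4 × 1 = 282.9 kN.
Bearing (25 mm plate, F_u = 450 MPa): end bolts L_c = 27 − 18/2 = 18, R_n = min(1.2×18×25×450, 2.4×16×25×450) = 243 kN/bolt; interior L_c = 64 − 18 = 46, R_n = 432 kN/bolt. φR_n = 0.75 × (1×243 + 3×432) = 1154.3 kN.
Block shear: shear path 1×[27+3×64] = 1×219 mm, A_gv = 5475, A_nv = 1×(219 − 3.5×20)×25 = 3725 mm²; tension to near edge: (33 − 0.5×20)×25 = 575 mm². R_n = min(0.6×450×3725, 0.6×300×5475) + 1.0×450×575 = min(1005.8, 985.5) + 258.75 = 1244.3 kN. φR_n = 0.75 × 1244.3 = 933.2 kN.
Governing: min(282.9, 1154.3, 933.2) = 282.9 kN → bolt shear.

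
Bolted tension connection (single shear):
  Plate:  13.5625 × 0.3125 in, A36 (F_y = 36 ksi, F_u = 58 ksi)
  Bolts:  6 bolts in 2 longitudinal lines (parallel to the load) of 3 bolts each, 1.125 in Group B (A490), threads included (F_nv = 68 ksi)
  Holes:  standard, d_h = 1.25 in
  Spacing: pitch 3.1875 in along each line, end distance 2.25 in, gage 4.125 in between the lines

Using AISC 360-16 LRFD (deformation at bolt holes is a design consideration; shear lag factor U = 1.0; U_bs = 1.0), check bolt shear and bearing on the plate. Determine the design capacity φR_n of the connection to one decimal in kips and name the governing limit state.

179.4 kips (bearing governs)

Bolt shear: A_b = π(1.125)²/4 = 0.99402 in². φR_n = 0.75 × 68 × 0.99402 × 6 × 1 = 304.2 kips.
Bearing (0.3125 in plate, F_u = 58 ksi): end bolts L_c = 2.25 − 1.25/2 = 1.625, R_n = min(1.2×1.625×0.3125×58, 2.4×1.125×0.3125×58) = 35.344 kips/bolt; interior L_c = 3.1875 − 1.25 = 1.9375, R_n = 42.141 kips/bolt. φR_n = 0.75 × (2×35.344 + 4×42.141) = 179.4 kips.
Governing: min(304.2, 179.4) = 179.4 kips → bearing.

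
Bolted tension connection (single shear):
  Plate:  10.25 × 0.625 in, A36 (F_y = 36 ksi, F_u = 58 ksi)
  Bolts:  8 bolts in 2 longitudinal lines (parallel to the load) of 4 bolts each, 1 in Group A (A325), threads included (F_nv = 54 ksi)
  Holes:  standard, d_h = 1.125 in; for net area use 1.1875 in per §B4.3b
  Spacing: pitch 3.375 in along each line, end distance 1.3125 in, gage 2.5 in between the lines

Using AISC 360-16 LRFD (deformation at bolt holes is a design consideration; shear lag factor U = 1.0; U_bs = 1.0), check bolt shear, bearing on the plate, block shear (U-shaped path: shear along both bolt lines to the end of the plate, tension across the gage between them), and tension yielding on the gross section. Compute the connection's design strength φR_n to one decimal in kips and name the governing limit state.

Bolt shear: A_b = π(1)²/4 = 0.7854 in². φR_n = 0.75 × 54 × 0.7854 × 8 × 1 = 254.5 kips.
Bearing (0.625 in plate, F_u = 58 ksi): end bolts L_c = 1.3125 − 1.125/2 = 0.75, R_n = min(1.2×0.75×0.625×58, 2.4×1×0.625×58) = 32.625 kips/bolt; interior L_c = 3.375 − 1.125 = 2.25, R_n = 87 kips/bolt. φR_n = 0.75 × (2×32.625 + 6×87) = 440.4 kips.
Block shear: shear path 2×[1.3125+3×3.375] = 2×11.4375 in, A_gv = 14.297, A_nv = 2×(11.4375 − 3.5×1.1875)×0.625 = 9.1016 in²; tension across gage: (2.5 − 1×1.1875)×0.625 = 0.82031 in². R_n = min(0.6×58×9.1016, 0.6×36×14.297) + 1.0×58×0.82031 = min(316.74, 308.82) + 47.578 = 356.4 kips. φR_n = 0.75 × 356.4 = 267.3 kips.
Tension yield (gross): A_g = 10.25×0.625 = 6.4063 in². φR_n = 0.90 × 36 × 6.4063 = 207.6 kips.
Governing: min(254.5, 440.4, 267.3, 207.6) = 207.6 kips → gross-section yield.

207.6 kips (gross-section yield governs)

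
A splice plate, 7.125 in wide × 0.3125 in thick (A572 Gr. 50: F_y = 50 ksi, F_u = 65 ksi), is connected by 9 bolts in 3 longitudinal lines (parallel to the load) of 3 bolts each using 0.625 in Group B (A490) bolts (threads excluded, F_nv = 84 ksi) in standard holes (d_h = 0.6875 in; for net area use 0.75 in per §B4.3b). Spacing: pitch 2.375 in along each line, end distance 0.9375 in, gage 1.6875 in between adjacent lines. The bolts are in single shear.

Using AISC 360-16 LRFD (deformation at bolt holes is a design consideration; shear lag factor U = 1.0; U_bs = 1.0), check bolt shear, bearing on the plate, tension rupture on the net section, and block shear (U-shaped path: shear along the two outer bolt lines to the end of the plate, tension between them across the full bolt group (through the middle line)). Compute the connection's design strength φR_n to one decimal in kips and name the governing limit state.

74.3 kips (net-section rupture governs)

Bolt shear: A_b = π(0.625)²/4 = 0.3068 in². φR_n = 0.75 × 84 × 0.3068 × 9 × 1 = 174.0 kips.
Bearing (0.3125 in plate, F_u = 65 ksi): end bolts L_c = 0.9375 − 0.6875/2 = 0.59375, R_n = min(1.2×0.59375×0.3125×65, 2.4×0.625×0.3125×65) = 14.473 kips/bolt; interior L_c = 2.375 − 0.6875 = 1.6875, R_n = 30.469 kips/bolt. φR_n = 0.75 × (3×14.473 + 6×30.469) = 169.7 kips.
Tension rupture (net): A_n = (7.125 − 3×0.75)×0.3125 = 1.5234 in² (U = 1.0, A_e = A_n). φR_n = 0.75 × 65 × 1.5234 = 74.3 kips.
Block shear: shear path 2×[0.9375+2×2.375] = 2×5.6875 in, A_gv = 3.5547, A_nv = 2×(5.6875 − 2.5×0.75)×0.3125 = 2.3828 in²; tension across gage: (3.375 − 2×0.75)×0.3125 = 0.58594 in². R_n = min(0.6×65×2.3828, 0.6×50×3.5547) + 1.0×65×0.58594 = min(92.929, 106.64) + 38.086 = 131.02 kips. φR_n = 0.75 × 131.02 = 98.3 kips.
Governing: min(174.0, 169.7, 74.3, 98.3) = 74.3 kips → net-section rupture.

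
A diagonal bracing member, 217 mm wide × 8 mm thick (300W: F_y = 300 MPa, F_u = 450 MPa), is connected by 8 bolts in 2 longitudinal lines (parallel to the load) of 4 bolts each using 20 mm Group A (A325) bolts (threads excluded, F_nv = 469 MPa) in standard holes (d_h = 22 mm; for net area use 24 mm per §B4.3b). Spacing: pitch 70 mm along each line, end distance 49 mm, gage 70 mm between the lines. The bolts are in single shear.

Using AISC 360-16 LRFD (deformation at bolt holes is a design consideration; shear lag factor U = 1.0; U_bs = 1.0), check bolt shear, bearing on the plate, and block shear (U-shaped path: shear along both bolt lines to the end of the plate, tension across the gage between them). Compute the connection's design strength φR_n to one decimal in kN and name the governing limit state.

683.6 kN (block shear governs)

Bolt shear: A_b = π(20)²/4 = 314.16 mm². φR_n = 0.75 × 469 × 314.16 × 8 × 1 = 884.0 kN.
Bearing (8 mm plate, F_u = 450 MPa): end bolts L_c = 49 − 22/2 = 38, R_n = min(1.2×38×8×450, 2.4×20×8×450) = 164.16 kN/bolt; interior L_c = 70 − 22 = 48, R_n = 172.8 kN/bolt. φR_n = 0.75 × (2×164.16 + 6×172.8) = 1023.8 kN.
Block shear: shear path 2×[49+3×70] = 2×259 mm, A_gv = 4144, A_nv = 2×(259 − 3.5×24)×8 = 2800 mm²; tension across gage: (70 − 1×24)×8 = 368 mm². R_n = min(0.6×450×2800, 0.6×300×4144) + 1.0×450×368 = min(756, 745.92) + 165.6 = 911.52 kN. φR_n = 0.75 × 911.52 = 683.6 kN.
Governing: min(884.0, 1023.8, 683.6) = 683.6 kN → block shear.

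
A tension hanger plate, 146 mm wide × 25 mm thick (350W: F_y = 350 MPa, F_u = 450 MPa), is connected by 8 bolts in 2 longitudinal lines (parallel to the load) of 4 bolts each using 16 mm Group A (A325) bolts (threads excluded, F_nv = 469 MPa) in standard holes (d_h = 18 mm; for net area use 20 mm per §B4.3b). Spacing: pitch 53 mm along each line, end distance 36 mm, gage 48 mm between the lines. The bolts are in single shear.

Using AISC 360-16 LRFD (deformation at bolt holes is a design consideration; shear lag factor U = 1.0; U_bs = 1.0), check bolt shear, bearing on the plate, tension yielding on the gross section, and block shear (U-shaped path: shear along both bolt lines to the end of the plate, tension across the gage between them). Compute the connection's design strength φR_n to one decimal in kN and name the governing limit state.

Bolt shear: A_b = π(16)²/4 = 201.06 mm². φR_n = 0.75 × 469 × 201.06 × 8 × 1 = 565.8 kN.
Bearing (25 mm plate, F_u = 450 MPa): end bolts L_c = 36 − 18/2 = 27, R_n = min(1.2×27×25×450, 2.4×16×25×450) = 364.5 kN/bolt; interior L_c = 53 − 18 = 35, R_n = 432 kN/bolt. φR_n = 0.75 × (2×364.5 + 6×432) = 2490.8 kN.
Tension yield (gross): A_g = 146×25 = 3650 mm². φR_n = 0.90 × 350 × 3650 = 1149.8 kN.
Block shear: shear path 2×[36+3×53] = 2×195 mm, A_gv = 9750, A_nv = 2×(195 − 3.5×20)×25 = 6250 mm²; tension across gage: (48 − 1×20)×25 = 700 mm². R_n = min(0.6×450×6250, 0.6×350×9750) + 1.0×450×700 = min(1687.5, 2047.5) + 315 = 2002.5 kN. φR_n = 0.75 × 2002.5 = 1501.9 kN.
Governing: min(565.8, 2490.8, 1149.8, 1501.9) = 565.8 kN → bolt shear.

565.8 kN (bolt shear governs)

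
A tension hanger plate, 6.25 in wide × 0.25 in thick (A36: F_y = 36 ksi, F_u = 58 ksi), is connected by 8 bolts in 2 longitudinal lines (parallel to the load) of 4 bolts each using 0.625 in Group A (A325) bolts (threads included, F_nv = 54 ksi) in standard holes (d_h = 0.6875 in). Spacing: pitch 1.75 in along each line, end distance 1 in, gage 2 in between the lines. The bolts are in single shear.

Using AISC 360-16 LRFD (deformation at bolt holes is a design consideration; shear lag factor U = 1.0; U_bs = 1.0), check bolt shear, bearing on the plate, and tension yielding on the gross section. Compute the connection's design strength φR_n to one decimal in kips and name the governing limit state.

Bolt shear: A_b = π(0.625)²/4 = 0.3068 in². φR_n = 0.75 × 54 × 0.3068 × 8 × 1 = 99.4 kips.
Bearing (0.25 in plate, F_u = 58 ksi): end bolts L_c = 1 − 0.6875/2 = 0.65625, R_n = min(1.2×0.65625×0.25×58, 2.4×0.625×0.25×58) = 11.419 kips/bolt; interior L_c = 1.75 − 0.6875 = 1.0625, R_n = 18.488 kips/bolt. φR_n = 0.75 × (2×11.419 + 6×18.488) = 100.3 kips.
Tension yield (gross): A_g = 6.25×0.25 = 1.5625 in². φR_n = 0.90 × 36 × 1.5625 = 50.6 kips.
Governing: min(99.4, 100.3, 50.6) = 50.6 kips → gross-section yield.

50.6 kips (gross-section yield governs)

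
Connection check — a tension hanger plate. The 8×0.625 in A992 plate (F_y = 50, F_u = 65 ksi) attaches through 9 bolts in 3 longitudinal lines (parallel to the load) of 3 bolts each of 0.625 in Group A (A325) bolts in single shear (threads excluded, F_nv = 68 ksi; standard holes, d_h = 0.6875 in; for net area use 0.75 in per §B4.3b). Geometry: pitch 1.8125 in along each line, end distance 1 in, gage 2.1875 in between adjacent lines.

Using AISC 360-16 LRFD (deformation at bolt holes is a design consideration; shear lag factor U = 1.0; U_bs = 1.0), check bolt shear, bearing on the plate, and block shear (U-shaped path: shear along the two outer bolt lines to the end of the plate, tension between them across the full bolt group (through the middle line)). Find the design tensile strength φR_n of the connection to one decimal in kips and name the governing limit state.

Bolt shear: A_b = π(0.625)²/4 = 0.3068 in². φR_n = 0.75 × 68 × 0.3068 × 9 × 1 = 140.8 kips.
Bearing (0.625 in plate, F_u = 65 ksi): end bolts L_c = 1 − 0.6875/2 = 0.65625, R_n = min(1.2×0.65625×0.625×65, 2.4×0.625×0.625×65) = 31.992 kips/bolt; interior L_c = 1.8125 − 0.6875 = 1.125, R_n = 54.844 kips/bolt. φR_n = 0.75 × (3×31.992 + 6×54.844) = 318.8 kips.
Block shear: shear path 2×[1+2×1.8125] = 2×4.625 in, A_gv = 5.7813, A_nv = 2×(4.625 − 2.5×0.75)×0.625 = 3.4375 in²; tension across gage: (4.375 − 2×0.75)×0.625 = 1.7969 in². R_n = min(0.6×65×3.4375, 0.6×50×5.7813) + 1.0×65×1.7969 = min(134.06, 173.44) + 116.8 = 250.86 kips. φR_n = 0.75 × 250.86 = 188.1 kips.
Governing: min(140.8, 318.8, 188.1) = 140.8 kips → bolt shear.

140.8 kips (bolt shear governs)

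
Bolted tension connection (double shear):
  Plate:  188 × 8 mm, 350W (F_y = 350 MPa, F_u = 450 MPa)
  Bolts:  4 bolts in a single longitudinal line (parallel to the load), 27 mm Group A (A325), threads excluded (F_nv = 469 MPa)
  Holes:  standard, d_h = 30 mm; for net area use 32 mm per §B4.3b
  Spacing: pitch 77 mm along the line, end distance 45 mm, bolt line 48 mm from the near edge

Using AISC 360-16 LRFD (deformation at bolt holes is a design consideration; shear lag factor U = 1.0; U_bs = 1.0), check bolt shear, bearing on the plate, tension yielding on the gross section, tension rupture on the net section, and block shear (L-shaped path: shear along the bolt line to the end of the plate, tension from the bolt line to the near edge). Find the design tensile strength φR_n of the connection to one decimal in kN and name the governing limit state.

352.1 kN (block shear governs)

Bolt shear: A_b = π(27)²/4 = 572.56 mm². φR_n = 0.75 × 469 × 572.56 × 4 × 2 = 1611.2 kN.
Bearing (8 mm plate, F_u = 450 MPa): end bolts L_c = 45 − 30/2 = 30, R_n = min(1.2×30×8×450, 2.4×27×8×450) = 129.6 kN/bolt; interior L_c = 77 − 30 = 47, R_n = 203.04 kN/bolt. φR_n = 0.75 × (1×129.6 + 3×203.04) = 554.0 kN.
Tension yield (gross): A_g = 188×8 = 1504 mm². φR_n = 0.90 × 350 × 1504 = 473.8 kN.
Tension rupture (net): A_n = (188 − 1×32)×8 = 1248 mm² (U = 1.0, A_e = A_n). φR_n = 0.75 × 450 × 1248 = 421.2 kN.
Block shear: shear path 1×[45+3×77] = 1×276 mm, A_gv = 2208, A_nv = 1×(276 − 3.5×32)×8 = 1312 mm²; tension to near edge: (48 − 0.5×32)×8 = 256 mm². R_n = min(0.6×450×1312, 0.6×350×2208) + 1.0×450×256 = min(354.24, 463.68) + 115.2 = 469.44 kN. φR_n = 0.75 × 469.44 = 352.1 kN.
Governing: min(1611.2, 554.0, 473.8, 421.2, 352.1) = 352.1 kN → block shear.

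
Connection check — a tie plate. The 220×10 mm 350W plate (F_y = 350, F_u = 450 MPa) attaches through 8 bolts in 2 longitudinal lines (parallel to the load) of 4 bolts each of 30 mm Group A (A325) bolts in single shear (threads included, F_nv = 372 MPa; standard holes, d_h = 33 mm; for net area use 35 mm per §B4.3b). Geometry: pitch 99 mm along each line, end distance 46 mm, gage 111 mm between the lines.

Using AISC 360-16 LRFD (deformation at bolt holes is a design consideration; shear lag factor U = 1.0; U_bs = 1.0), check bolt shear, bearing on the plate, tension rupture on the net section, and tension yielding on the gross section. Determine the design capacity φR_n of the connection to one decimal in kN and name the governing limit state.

506.3 kN (net-section rupture governs)

Bolt shear: A_b = π(30)²/4 = 706.86 mm². φR_n = 0.75 × 372 × 706.86 × 8 × 1 = 1577.7 kN.
Bearing (10 mm plate, F_u = 450 MPa): end bolts L_c = 46 − 33/2 = 29.5, R_n = min(1.2×29.5×10×450, 2.4×30×10×450) = 159.3 kN/bolt; interior L_c = 99 − 33 = 66, R_n = 324 kN/bolt. φR_n = 0.75 × (2×159.3 + 6×324) = 1697.0 kN.
Tension rupture (net): A_n = (220 − 2×35)×10 = 1500 mm² (U = 1.0, A_e = A_n). φR_n = 0.75 × 450 × 1500 = 506.3 kN.
Tension yield (gross): A_g = 220×10 = 2200 mm². φR_n = 0.90 × 350 × 2200 = 693.0 kN.
Governing: min(1577.7, 1697.0, 506.3, 693.0) = 506.3 kN → net-section rupture.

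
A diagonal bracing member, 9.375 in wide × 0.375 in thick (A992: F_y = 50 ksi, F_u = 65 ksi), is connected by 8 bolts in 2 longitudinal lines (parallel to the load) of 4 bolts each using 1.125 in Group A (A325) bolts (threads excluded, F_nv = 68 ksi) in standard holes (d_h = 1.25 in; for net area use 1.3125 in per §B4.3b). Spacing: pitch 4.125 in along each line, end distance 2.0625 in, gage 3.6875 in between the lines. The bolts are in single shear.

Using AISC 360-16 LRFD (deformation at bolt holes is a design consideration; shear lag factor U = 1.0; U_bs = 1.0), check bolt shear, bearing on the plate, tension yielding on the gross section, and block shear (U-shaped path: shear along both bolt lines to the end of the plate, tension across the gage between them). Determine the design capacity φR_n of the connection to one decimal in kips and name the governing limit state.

Bolt shear: A_b = π(1.125)²/4 = 0.99402 in². φR_n = 0.75 × 68 × 0.99402 × 8 × 1 = 405.6 kips.
Bearing (0.375 in plate, F_u = 65 ksi): end bolts L_c = 2.0625 − 1.25/2 = 1.4375, R_n = min(1.2×1.4375×0.375×65, 2.4×1.125×0.375×65) = 42.047 kips/bolt; interior L_c = 4.125 − 1.25 = 2.875, R_n = 65.813 kips/bolt. φR_n = 0.75 × (2×42.047 + 6×65.813) = 359.2 kips.
Tension yield (gross): A_g = 9.375×0.375 = 3.5156 in². φR_n = 0.90 × 50 × 3.5156 = 158.2 kips.
Block shear: shear path 2×[2.0625+3×4.125] = 2×14.4375 in, A_gv = 10.828, A_nv = 2×(14.4375 − 3.5×1.3125)×0.375 = 7.3828 in²; tension across gage: (3.6875 − 1×1.3125)×0.375 = 0.89063 in². R_n = min(0.6×65×7.3828, 0.6×50×10.828) + 1.0×65×0.89063 = min(287.93, 324.84) + 57.891 = 345.82 kips. φR_n = 0.75 × 345.82 = 259.4 kips.
Governing: min(405.6, 359.2, 158.2, 259.4) = 158.2 kips → gross-section yield.

158.2 kips (gross-section yield governs)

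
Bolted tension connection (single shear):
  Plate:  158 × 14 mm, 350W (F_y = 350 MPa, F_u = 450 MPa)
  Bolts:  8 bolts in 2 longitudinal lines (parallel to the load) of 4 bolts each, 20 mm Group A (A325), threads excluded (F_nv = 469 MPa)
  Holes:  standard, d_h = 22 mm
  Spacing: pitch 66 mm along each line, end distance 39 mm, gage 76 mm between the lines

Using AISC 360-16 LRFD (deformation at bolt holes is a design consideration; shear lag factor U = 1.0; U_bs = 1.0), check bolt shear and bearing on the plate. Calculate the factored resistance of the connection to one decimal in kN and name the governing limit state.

Bolt shear: A_b = π(20)²/4 = 314.16 mm². φR_n = 0.75 × 469 × 314.16 × 8 × 1 = 884.0 kN.
Bearing (14 mm plate, F_u = 450 MPa): end bolts L_c = 39 − 22/2 = 28, R_n = min(1.2×28×14×450, 2.4×20×14×450) = 211.68 kN/bolt; interior L_c = 66 − 22 = 44, R_n = 302.4 kN/bolt. φR_n = 0.75 × (2×211.68 + 6×302.4) = 1678.3 kN.
Governing: min(884.0, 1678.3) = 884.0 kN → bolt shear.

884.0 kN (bolt shear governs)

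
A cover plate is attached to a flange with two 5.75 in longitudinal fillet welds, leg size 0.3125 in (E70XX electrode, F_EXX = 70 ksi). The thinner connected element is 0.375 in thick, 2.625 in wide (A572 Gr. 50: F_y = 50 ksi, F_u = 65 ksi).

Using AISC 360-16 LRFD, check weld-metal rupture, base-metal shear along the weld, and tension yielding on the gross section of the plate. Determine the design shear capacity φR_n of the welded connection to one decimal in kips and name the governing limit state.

44.3 kips (gross-section yield governs)

Weld metal: throat = 0.707×0.3125 = 0.22094 in, L = 2×5.75 = 11.5 in. φR_n = 0.75 × 0.6 × 70 × 0.22094 × 11.5 = 80.0 kips.
Base metal shear (0.375 in plate): yield φR_n = 1.0×0.6×50×0.375×11.5 = 129.4 kips; rupture φR_n = 0.75×0.6×65×0.375×11.5 = 126.1 kips; take 126.1 kips (rupture).
Tension yield (gross): A_g = 2.625×0.375 = 0.98438 in². φR_n = 0.90 × 50 × 0.98438 = 44.3 kips.
Governing: min(80.0, 126.1, 44.3) = 44.3 kips → gross-section yield.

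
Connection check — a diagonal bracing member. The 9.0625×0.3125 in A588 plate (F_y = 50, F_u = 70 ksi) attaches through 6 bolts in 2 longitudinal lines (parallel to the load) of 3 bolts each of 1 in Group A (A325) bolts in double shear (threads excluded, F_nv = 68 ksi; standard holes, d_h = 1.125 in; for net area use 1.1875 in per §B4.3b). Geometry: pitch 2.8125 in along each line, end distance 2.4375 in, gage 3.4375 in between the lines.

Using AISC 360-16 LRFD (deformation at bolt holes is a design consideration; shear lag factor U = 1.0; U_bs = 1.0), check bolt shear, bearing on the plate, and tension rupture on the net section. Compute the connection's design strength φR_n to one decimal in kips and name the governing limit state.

Bolt shear: A_b = π(1)²/4 = 0.7854 in². φR_n = 0.75 × 68 × 0.7854 × 6 × 2 = 480.7 kips.
Bearing (0.3125 in plate, F_u = 70 ksi): end bolts L_c = 2.4375 − 1.125/2 = 1.875, R_n = min(1.2×1.875×0.3125×70, 2.4×1×0.3125×70) = 49.219 kips/bolt; interior L_c = 2.8125 − 1.125 = 1.6875, R_n = 44.297 kips/bolt. φR_n = 0.75 × (2×49.219 + 4×44.297) = 206.7 kips.
Tension rupture (net): A_n = (9.0625 − 2×1.1875)×0.3125 = 2.0898 in² (U = 1.0, A_e = A_n). φR_n = 0.75 × 70 × 2.0898 = 109.7 kips.
Governing: min(480.7, 206.7, 109.7) = 109.7 kips → net-section rupture.

109.7 kips (net-section rupture governs)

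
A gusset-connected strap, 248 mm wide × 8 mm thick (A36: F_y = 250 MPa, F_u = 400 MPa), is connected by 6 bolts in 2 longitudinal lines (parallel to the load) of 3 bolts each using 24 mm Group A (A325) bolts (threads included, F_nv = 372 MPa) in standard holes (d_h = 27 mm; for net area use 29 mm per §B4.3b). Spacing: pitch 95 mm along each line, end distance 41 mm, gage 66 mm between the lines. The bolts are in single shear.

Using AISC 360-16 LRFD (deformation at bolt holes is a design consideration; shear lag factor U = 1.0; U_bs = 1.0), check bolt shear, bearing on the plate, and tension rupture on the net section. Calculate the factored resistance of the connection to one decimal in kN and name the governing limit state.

Bolt shear: A_b = π(24)²/4 = 452.39 mm². φR_n = 0.75 × 372 × 452.39 × 6 × 1 = 757.3 kN.
Bearing (8 mm plate, F_u = 400 MPa): end bolts L_c = 41 − 27/2 = 27.5, R_n = min(1.2×27.5×8×400, 2.4×24×8×400) = 105.6 kN/bolt; interior L_c = 95 − 27 = 68, R_n = 184.32 kN/bolt. φR_n = 0.75 × (2×105.6 + 4×184.32) = 711.4 kN.
Tension rupture (net): A_n = (248 − 2×29)×8 = 1520 mm² (U = 1.0, A_e = A_n). φR_n = 0.75 × 400 × 1520 = 456.0 kN.
Governing: min(757.3, 711.4, 456.0) = 456.0 kN → net-section rupture.

456.0 kN (net-section rupture governs)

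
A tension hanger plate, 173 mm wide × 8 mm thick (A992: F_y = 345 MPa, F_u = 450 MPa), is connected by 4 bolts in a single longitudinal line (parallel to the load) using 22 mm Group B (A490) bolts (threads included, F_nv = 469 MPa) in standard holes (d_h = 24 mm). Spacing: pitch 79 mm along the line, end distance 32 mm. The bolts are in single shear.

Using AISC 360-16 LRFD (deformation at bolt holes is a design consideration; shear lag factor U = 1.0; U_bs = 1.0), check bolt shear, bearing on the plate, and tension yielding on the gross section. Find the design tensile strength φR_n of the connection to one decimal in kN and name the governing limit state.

429.7 kN (gross-section yield governs)

Bolt shear: A_b = π(22)²/4 = 380.13 mm². φR_n = 0.75 × 469 × 380.13 × 4 × 1 = 534.8 kN.
Bearing (8 mm plate, F_u = 450 MPa): end bolts L_c = 32 − 24/2 = 20, R_n = min(1.2×20×8×450, 2.4×22×8×450) = 86.4 kN/bolt; interior L_c = 79 − 24 = 55, R_n = 190.08 kN/bolt. φR_n = 0.75 × (1×86.4 + 3×190.08) = 492.5 kN.
Tension yield (gross): A_g = 173×8 = 1384 mm². φR_n = 0.90 × 345 × 1384 = 429.7 kN.
Governing: min(534.8, 492.5, 429.7) = 429.7 kN → gross-section yield.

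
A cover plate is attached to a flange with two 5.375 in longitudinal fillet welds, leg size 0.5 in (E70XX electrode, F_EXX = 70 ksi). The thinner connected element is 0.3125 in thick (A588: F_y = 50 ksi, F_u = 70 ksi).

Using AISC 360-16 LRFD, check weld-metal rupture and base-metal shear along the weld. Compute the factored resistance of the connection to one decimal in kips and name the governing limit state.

100.8 kips (base-metal shear governs)

Weld metal: throat = 0.707×0.5 = 0.3535 in, L = 2×5.375 = 10.75 in. φR_n = 0.75 × 0.6 × 70 × 0.3535 × 10.75 = 119.7 kips.
Base metal shear (0.3125 in plate): yield φR_n = 1.0×0.6×50×0.3125×10.75 = 100.8 kips; rupture φR_n = 0.75×0.6×70×0.3125×10.75 = 105.8 kips; take 100.8 kips (yield).
Governing: min(119.7, 100.8) = 100.8 kips → base-metal shear.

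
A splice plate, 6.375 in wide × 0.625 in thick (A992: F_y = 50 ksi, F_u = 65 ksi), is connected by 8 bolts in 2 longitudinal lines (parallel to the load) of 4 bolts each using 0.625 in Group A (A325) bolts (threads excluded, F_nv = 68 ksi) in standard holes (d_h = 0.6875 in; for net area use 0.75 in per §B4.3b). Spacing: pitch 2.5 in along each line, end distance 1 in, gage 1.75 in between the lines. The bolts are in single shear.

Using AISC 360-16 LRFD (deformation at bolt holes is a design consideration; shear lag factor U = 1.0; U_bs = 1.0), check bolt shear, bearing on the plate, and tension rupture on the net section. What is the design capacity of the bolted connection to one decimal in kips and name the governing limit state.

Bolt shear: A_b = π(0.625)²/4 = 0.3068 in². φR_n = 0.75 × 68 × 0.3068 × 8 × 1 = 125.2 kips.
Bearing (0.625 in plate, F_u = 65 ksi): end bolts L_c = 1 − 0.6875/2 = 0.65625, R_n = min(1.2×0.65625×0.625×65, 2.4×0.625×0.625×65) = 31.992 kips/bolt; interior L_c = 2.5 − 0.6875 = 1.8125, R_n = 60.938 kips/bolt. φR_n = 0.75 × (2×31.992 + 6×60.938) = 322.2 kips.
Tension rupture (net): A_n = (6.375 − 2×0.75)×0.625 = 3.0469 in² (U = 1.0, A_e = A_n). φR_n = 0.75 × 65 × 3.0469 = 148.5 kips.
Governing: min(125.2, 322.2, 148.5) = 125.2 kips → bolt shear.

125.2 kips (bolt shear governs)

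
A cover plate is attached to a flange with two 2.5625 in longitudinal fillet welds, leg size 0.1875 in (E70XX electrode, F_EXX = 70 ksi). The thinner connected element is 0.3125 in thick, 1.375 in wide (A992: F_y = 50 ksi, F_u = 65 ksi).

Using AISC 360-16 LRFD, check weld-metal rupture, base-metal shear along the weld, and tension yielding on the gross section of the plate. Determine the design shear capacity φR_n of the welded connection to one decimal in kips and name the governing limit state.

19.3 kips (gross-section yield governs)

Weld metal: throat = 0.707×0.1875 = 0.13256 in, L = 2×2.5625 = 5.125 in. φR_n = 0.75 × 0.6 × 70 × 0.13256 × 5.125 = 21.4 kips.
Base metal shear (0.3125 in plate): yield φR_n = 1.0×0.6×50×0.3125×5.125 = 48.0 kips; rupture φR_n = 0.75×0.6×65×0.3125×5.125 = 46.8 kips; take 46.8 kips (rupture).
Tension yield (gross): A_g = 1.375×0.3125 = 0.42969 in². φR_n = 0.90 × 50 × 0.42969 = 19.3 kips.
Governing: min(21.4, 46.8, 19.3) = 19.3 kips → gross-section yield.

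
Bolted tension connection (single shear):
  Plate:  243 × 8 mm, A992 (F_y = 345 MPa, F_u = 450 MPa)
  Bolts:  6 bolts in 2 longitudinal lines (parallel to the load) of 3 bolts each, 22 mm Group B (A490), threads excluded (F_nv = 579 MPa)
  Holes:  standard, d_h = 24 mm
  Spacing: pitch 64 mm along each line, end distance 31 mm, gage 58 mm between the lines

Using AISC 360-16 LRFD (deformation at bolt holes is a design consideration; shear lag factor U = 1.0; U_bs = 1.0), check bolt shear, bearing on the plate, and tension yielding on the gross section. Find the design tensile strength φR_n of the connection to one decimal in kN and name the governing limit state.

603.6 kN (gross-section yield governs)

Bolt shear: A_b = π(22)²/4 = 380.13 mm². φR_n = 0.75 × 579 × 380.13 × 6 × 1 = 990.4 kN.
Bearing (8 mm plate, F_u = 450 MPa): end bolts L_c = 31 − 24/2 = 19, R_n = min(1.2×19×8×450, 2.4×22×8×450) = 82.08 kN/bolt; interior L_c = 64 − 24 = 40, R_n = 172.8 kN/bolt. φR_n = 0.75 × (2×82.08 + 4×172.8) = 641.5 kN.
Tension yield (gross): A_g = 243×8 = 1944 mm². φR_n = 0.90 × 345 × 1944 = 603.6 kN.
Governing: min(990.4, 641.5, 603.6) = 603.6 kN → gross-section yield.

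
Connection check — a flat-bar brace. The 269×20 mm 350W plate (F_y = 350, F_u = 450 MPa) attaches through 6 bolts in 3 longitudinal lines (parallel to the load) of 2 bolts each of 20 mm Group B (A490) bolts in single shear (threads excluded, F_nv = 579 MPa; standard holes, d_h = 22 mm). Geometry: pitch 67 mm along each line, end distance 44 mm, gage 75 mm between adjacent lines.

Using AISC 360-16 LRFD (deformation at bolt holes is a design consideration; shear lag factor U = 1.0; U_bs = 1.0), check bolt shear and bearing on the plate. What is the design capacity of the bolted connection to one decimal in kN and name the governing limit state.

818.5 kN (bolt shear governs)

Bolt shear: A_b = π(20)²/4 = 314.16 mm². φR_n = 0.75 × 579 × 314.16 × 6 × 1 = 818.5 kN.
Bearing (20 mm plate, F_u = 450 MPa): end bolts L_c = 44 − 22/2 = 33, R_n = min(1.2×33×20×450, 2.4×20×20×450) = 356.4 kN/bolt; interior L_c = 67 − 22 = 45, R_n = 432 kN/bolt. φR_n = 0.75 × (3×356.4 + 3×432) = 1773.9 kN.
Governing: min(818.5, 1773.9) = 818.5 kN → bolt shear.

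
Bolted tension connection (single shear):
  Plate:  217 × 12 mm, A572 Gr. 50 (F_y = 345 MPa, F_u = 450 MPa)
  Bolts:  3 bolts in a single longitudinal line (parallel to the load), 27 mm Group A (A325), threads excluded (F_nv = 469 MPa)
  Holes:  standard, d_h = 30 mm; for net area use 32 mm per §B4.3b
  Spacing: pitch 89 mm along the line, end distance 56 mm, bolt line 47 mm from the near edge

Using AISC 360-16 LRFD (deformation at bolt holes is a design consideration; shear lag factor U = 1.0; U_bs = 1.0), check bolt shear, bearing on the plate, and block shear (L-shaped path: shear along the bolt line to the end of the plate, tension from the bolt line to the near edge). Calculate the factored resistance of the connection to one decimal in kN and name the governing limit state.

Bolt shear: A_b = π(27)²/4 = 572.56 mm². φR_n = 0.75 × 469 × 572.56 × 3 × 1 = 604.2 kN.
Bearing (12 mm plate, F_u = 450 MPa): end bolts L_c = 56 − 30/2 = 41, R_n = min(1.2×41×12×450, 2.4×27×12×450) = 265.68 kN/bolt; interior L_c = 89 − 30 = 59, R_n = 349.92 kN/bolt. φR_n = 0.75 × (1×265.68 + 2×349.92) = 724.1 kN.
Block shear: shear path 1×[56+2×89] = 1×234 mm, A_gv = 2808, A_nv = 1×(234 − 2.5×32)×12 = 1848 mm²; tension to near edge: (47 − 0.5×32)×12 = 372 mm². R_n = min(0.6×450×1848, 0.6×345×2808) + 1.0×450×372 = min(498.96, 581.26) + 167.4 = 666.36 kN. φR_n = 0.75 × 666.36 = 499.8 kN.
Governing: min(604.2, 724.1, 499.8) = 499.8 kN → block shear.

499.8 kN (block shear governs)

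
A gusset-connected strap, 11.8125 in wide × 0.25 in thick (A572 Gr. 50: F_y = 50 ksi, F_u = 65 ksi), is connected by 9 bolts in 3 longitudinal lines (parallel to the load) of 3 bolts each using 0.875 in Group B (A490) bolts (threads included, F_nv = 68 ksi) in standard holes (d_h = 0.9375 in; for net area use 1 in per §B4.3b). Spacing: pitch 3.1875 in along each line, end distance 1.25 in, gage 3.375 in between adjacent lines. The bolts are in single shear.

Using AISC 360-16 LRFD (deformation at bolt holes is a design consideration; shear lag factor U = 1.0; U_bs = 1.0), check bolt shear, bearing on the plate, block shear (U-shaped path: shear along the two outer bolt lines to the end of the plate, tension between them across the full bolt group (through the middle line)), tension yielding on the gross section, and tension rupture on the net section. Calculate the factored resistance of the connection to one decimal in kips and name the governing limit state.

107.4 kips (net-section rupture governs)

Bolt shear: A_b = π(0.875)²/4 = 0.60132 in². φR_n = 0.75 × 68 × 0.60132 × 9 × 1 = 276.0 kips.
Bearing (0.25 in plate, F_u = 65 ksi): end bolts L_c = 1.25 − 0.9375/2 = 0.78125, R_n = min(1.2×0.78125×0.25×65, 2.4×0.875×0.25×65) = 15.234 kips/bolt; interior L_c = 3.1875 − 0.9375 = 2.25, R_n = 34.125 kips/bolt. φR_n = 0.75 × (3×15.234 + 6×34.125) = 187.8 kips.
Block shear: shear path 2×[1.25+2×3.1875] = 2×7.625 in, A_gv = 3.8125, A_nv = 2×(7.625 − 2.5×1)×0.25 = 2.5625 in²; tension across gage: (6.75 − 2×1)×0.25 = 1.1875 in². R_n = min(0.6×65×2.5625, 0.6×50×3.8125) + 1.0×65×1.1875 = min(99.938, 114.38) + 77.188 = 177.13 kips. φR_n = 0.75 × 177.13 = 132.8 kips.
Tension yield (gross): A_g = 11.8125×0.25 = 2.9531 in². φR_n = 0.90 × 50 × 2.9531 = 132.9 kips.
Tension rupture (net): A_n = (11.8125 − 3×1)×0.25 = 2.2031 in² (U = 1.0, A_e = A_n). φR_n = 0.75 × 65 × 2.2031 = 107.4 kips.
Governing: min(276.0, 187.8, 132.8, 132.9, 107.4) = 107.4 kips → net-section rupture.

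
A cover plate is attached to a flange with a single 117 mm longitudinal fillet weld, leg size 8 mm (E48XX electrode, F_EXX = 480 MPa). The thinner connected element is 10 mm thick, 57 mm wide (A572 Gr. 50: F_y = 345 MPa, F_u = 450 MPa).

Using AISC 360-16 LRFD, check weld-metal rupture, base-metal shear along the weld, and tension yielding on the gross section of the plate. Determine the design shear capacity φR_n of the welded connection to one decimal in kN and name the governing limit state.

Weld metal: throat = 0.707×8 = 5.656 mm, L = 117 mm. φR_n = 0.75 × 0.6 × 480 × 5.656 × 117 = 142.9 kN.
Base metal shear (10 mm plate): yield φR_n = 1.0×0.6×345×10×117 = 242.2 kN; rupture φR_n = 0.75×0.6×450×10×117 = 236.9 kN; take 236.9 kN (rupture).
Tension yield (gross): A_g = 57×10 = 570 mm². φR_n = 0.90 × 345 × 570 = 177.0 kN.
Governing: min(142.9, 236.9, 177.0) = 142.9 kN → weld metal.

142.9 kN (weld metal governs)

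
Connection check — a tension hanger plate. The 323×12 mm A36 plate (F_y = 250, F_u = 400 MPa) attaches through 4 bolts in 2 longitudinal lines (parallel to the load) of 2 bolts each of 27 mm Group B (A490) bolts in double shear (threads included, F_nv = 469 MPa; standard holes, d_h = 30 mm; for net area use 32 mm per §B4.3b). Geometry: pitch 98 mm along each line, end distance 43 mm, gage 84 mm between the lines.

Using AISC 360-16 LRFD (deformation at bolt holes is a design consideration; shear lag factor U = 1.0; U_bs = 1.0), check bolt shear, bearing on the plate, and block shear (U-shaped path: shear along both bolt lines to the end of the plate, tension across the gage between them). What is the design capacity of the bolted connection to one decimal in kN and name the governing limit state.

Bolt shear: A_b = π(27)²/4 = 572.56 mm². φR_n = 0.75 × 469 × 572.56 × 4 × 2 = 1611.2 kN.
Bearing (12 mm plate, F_u = 400 MPa): end bolts L_c = 43 − 30/2 = 28, R_n = min(1.2×28×12×400, 2.4×27×12×400) = 161.28 kN/bolt; interior L_c = 98 − 30 = 68, R_n = 311.04 kN/bolt. φR_n = 0.75 × (2×161.28 + 2×311.04) = 708.5 kN.
Block shear: shear path 2×[43+1×98] = 2×141 mm, A_gv = 3384, A_nv = 2×(141 − 1.5×32)×12 = 2232 mm²; tension across gage: (84 − 1×32)×12 = 624 mm². R_n = min(0.6×400×2232, 0.6×250×3384) + 1.0×400×624 = min(535.68, 507.6) + 249.6 = 757.2 kN. φR_n = 0.75 × 757.2 = 567.9 kN.
Governing: min(1611.2, 708.5, 567.9) = 567.9 kN → block shear.

567.9 kN (block shear governs)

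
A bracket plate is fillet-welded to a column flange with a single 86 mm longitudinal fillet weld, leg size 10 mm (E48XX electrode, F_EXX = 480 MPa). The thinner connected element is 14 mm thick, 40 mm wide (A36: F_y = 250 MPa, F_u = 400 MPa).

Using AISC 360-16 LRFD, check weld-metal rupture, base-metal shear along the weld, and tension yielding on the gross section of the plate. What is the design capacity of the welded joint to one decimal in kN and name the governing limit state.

Weld metal: throat = 0.707×10 = 7.07 mm, L = 86 mm. φR_n = 0.75 × 0.6 × 480 × 7.07 × 86 = 131.3 kN.
Base metal shear (14 mm plate): yield φR_n = 1.0×0.6×250×14×86 = 180.6 kN; rupture φR_n = 0.75×0.6×400×14×86 = 216.7 kN; take 180.6 kN (yield).
Tension yield (gross): A_g = 40×14 = 560 mm². φR_n = 0.90 × 250 × 560 = 126.0 kN.
Governing: min(131.3, 180.6, 126.0) = 126.0 kN → gross-section yield.

126.0 kN (gross-section yield governs)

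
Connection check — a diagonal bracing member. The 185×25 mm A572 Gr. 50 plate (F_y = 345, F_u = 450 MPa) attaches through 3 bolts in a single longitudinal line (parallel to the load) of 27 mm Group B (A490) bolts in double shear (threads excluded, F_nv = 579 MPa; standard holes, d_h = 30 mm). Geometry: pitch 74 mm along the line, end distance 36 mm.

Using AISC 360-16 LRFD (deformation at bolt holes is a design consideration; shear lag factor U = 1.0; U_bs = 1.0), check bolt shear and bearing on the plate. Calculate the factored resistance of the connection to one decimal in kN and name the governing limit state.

Bolt shear: A_b = π(27)²/4 = 572.56 mm². φR_n = 0.75 × 579 × 572.56 × 3 × 2 = 1491.8 kN.
Bearing (25 mm plate, F_u = 450 MPa): end bolts L_c = 36 − 30/2 = 21, R_n = min(1.2×21×25×450, 2.4×27×25×450) = 283.5 kN/bolt; interior L_c = 74 − 30 = 44, R_n = 594 kN/bolt. φR_n = 0.75 × (1×283.5 + 2×594) = 1103.6 kN.
Governing: min(1491.8, 1103.6) = 1103.6 kN → bearing.

1103.6 kN (bearing governs)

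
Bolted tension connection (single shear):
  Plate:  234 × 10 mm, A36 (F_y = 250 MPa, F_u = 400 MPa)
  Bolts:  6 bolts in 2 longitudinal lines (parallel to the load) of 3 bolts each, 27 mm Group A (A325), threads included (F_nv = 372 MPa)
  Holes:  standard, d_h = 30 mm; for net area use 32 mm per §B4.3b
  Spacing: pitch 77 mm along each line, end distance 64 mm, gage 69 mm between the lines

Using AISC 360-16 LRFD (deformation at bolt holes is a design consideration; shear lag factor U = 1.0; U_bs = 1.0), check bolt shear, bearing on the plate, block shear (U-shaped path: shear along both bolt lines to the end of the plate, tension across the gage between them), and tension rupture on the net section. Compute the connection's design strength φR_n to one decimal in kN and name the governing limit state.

510.0 kN (net-section rupture governs)

Bolt shear: A_b = π(27)²/4 = 572.56 mm². φR_n = 0.75 × 372 × 572.56 × 6 × 1 = 958.5 kN.
Bearing (10 mm plate, F_u = 400 MPa): end bolts L_c = 64 − 30/2 = 49, R_n = min(1.2×49×10×400, 2.4×27×10×400) = 235.2 kN/bolt; interior L_c = 77 − 30 = 47, R_n = 225.6 kN/bolt. φR_n = 0.75 × (2×235.2 + 4×225.6) = 1029.6 kN.
Block shear: shear path 2×[64+2×77] = 2×218 mm, A_gv = 4360, A_nv = 2×(218 − 2.5×32)×10 = 2760 mm²; tension across gage: (69 − 1×32)×10 = 370 mm². R_n = min(0.6×400×2760, 0.6×250×4360) + 1.0×400×370 = min(662.4, 654) + 148 = 802 kN. φR_n = 0.75 × 802 = 601.5 kN.
Tension rupture (net): A_n = (234 − 2×32)×10 = 1700 mm² (U = 1.0, A_e = A_n). φR_n = 0.75 × 400 × 1700 = 510.0 kN.
Governing: min(958.5, 1029.6, 601.5, 510.0) = 510.0 kN → net-section rupture.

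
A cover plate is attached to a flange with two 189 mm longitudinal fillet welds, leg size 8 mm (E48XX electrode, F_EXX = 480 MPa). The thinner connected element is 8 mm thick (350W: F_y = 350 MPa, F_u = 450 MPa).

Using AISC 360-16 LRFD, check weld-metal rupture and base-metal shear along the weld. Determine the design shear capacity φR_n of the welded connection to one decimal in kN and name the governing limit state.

461.8 kN (weld metal governs)

Weld metal: throat = 0.707×8 = 5.656 mm, L = 2×189 = 378 mm. φR_n = 0.75 × 0.6 × 480 × 5.656 × 378 = 461.8 kN.
Base metal shear (8 mm plate): yield φR_n = 1.0×0.6×350×8×378 = 635.0 kN; rupture φR_n = 0.75×0.6×450×8×378 = 612.4 kN; take 612.4 kN (rupture).
Governing: min(461.8, 612.4) = 461.8 kN → weld metal.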